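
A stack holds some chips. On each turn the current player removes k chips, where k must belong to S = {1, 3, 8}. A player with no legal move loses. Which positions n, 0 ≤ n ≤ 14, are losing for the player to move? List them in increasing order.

0, 2, 4, 6, 11, 13

G(0) = 0
G(1) = mex{0} = 1
G(2) = mex{1} = 0
G(3) = mex{0,0} = 1
G(4) = mex{1,1} = 0
G(5) = mex{0,0} = 1
G(6) = mex{1,1} = 0
G(7) = mex{0,0} = 1
G(8) = mex{1,1,0} = 2
G(9) = mex{2,0,1} = 3
G(10) = mex{3,1,0} = 2
G(11) = mex{2,2,1} = 0
G(12) = mex{0,3,0} = 1
G(13) = mex{1,2,1} = 0
G(14) = mex{0,0,0} = 1
P-positions are exactly the n with G(n) = 0.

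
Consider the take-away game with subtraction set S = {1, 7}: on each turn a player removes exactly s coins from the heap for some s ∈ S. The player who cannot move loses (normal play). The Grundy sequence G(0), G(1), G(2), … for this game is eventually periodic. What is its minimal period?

2

n :  0  1  2  3  4  5  6  7  8  9 10 11 12 13 14
G :  0  1  0  1  0  1  0  1  0  1  0  1  0  1  0
G(n+2) = G(n) holds for n = 0,…,6 (a full window of length max(S) = 7), so the sequence is purely periodic with period 2.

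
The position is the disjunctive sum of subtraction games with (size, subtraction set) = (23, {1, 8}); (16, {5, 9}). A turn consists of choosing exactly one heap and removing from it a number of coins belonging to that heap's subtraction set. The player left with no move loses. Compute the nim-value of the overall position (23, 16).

1

Heap A, S = {1, 8}:
G(0) = 0
G(1) = mex{0} = 1
G(2) = mex{1} = 0
G(3) = mex{0} = 1
G(4) = mex{1} = 0
G(5) = mex{0} = 1
G(6) = mex{1} = 0
G(7) = mex{0} = 1
G(8) = mex{1,0} = 2
G(9) = mex{2,1} = 0
G(10) = mex{0,0} = 1
G(11) = mex{1,1} = 0
G(12) = mex{0,0} = 1
G(13) = mex{1,1} = 0
G(14) = mex{0,0} = 1
G(15) = mex{1,1} = 0
G(16) = mex{0,2} = 1
G(17) = mex{1,0} = 2
G(18) = mex{2,1} = 0
G(19) = mex{0,0} = 1
G(20) = mex{1,1} = 0
G(21) = mex{0,0} = 1
G(22) = mex{1,1} = 0
G(23) = mex{0,0} = 1
G_A(23) = 1.
Heap B, S = {5, 9}:
G(0) = 0
G(1) = mex{} = 0
G(2) = mex{} = 0
G(3) = mex{} = 0
G(4) = mex{} = 0
G(5) = mex{0} = 1
G(6) = mex{0} = 1
G(7) = mex{0} = 1
G(8) = mex{0} = 1
G(9) = mex{0,0} = 1
G(10) = mex{1,0} = 2
G(11) = mex{1,0} = 2
G(12) = mex{1,0} = 2
G(13) = mex{1,0} = 2
G(14) = mex{1,1} = 0
G(15) = mex{2,1} = 0
G(16) = mex{2,1} = 0
G_B(16) = 0.
Combined Grundy value = 1 ⊕ 0 = 1.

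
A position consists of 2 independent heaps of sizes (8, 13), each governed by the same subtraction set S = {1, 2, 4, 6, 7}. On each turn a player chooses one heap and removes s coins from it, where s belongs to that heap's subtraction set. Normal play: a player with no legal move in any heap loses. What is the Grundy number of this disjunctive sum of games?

2

All heaps use S = {1, 2, 4, 6, 7}:
n :  0  1  2  3  4  5  6  7  8  9 10 11 12 13
G :  0  1  2  0  1  2  3  4  0  1  2  0  1  2
Heap A: G(8) = 0.
Heap B: G(13) = 2.
Combined Grundy value = 0 ⊕ 2 = 2.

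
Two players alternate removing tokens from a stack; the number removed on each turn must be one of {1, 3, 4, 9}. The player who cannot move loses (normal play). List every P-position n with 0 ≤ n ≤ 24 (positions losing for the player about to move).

0, 2, 7, 12, 14, 19, 24

n :  0  1  2  3  4  5  6  7  8  9 10 11 12 13 14 15 16 17 18 19 20 21 22 23 24
G :  0  1  0  1  2  3  2  0  1  4  3  2  0  1  0  1  2  3  2  0  1  4  3  2  0
P-positions are exactly the n with G(n) = 0.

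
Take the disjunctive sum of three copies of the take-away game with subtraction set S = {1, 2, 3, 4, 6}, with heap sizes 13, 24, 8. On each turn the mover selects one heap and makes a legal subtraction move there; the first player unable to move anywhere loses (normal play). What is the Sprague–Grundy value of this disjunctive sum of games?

All heaps use S = {1, 2, 3, 4, 6}:
G(0) = 0
G(1) = mex{0} = 1
G(2) = mex{1,0} = 2
G(3) = mex{2,1,0} = 3
G(4) = mex{3,2,1,0} = 4
G(5) = mex{4,3,2,1} = 0
G(6) = mex{0,4,3,2,0} = 1
G(7) = mex{1,0,4,3,1} = 2
G(8) = mex{2,1,0,4,2} = 3
G(9) = mex{3,2,1,0,3} = 4
G(10) = mex{4,3,2,1,4} = 0
G(11) = mex{0,4,3,2,0} = 1
G(12) = mex{1,0,4,3,1} = 2
G(13) = mex{2,1,0,4,2} = 3
G(14) = mex{3,2,1,0,3} = 4
G(15) = mex{4,3,2,1,4} = 0
G(16) = mex{0,4,3,2,0} = 1
G(17) = mex{1,0,4,3,1} = 2
G(18) = mex{2,1,0,4,2} = 3
G(19) = mex{3,2,1,0,3} = 4
G(20) = mex{4,3,2,1,4} = 0
G(21) = mex{0,4,3,2,0} = 1
G(22) = mex{1,0,4,3,1} = 2
G(23) = mex{2,1,0,4,2} = 3
G(24) = mex{3,2,1,0,3} = 4
Heap A: G(13) = 3.
Heap B: G(24) = 4.
Heap C: G(8) = 3.
Combined Grundy value = 3 ⊕ 4 ⊕ 3 = 4.

4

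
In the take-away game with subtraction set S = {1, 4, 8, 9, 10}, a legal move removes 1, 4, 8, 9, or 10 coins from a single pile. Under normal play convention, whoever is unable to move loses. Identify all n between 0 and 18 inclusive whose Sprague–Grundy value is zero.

0, 2, 5, 7, 18

G(0) = 0
G(1) = mex{0} = 1
G(2) = mex{1} = 0
G(3) = mex{0} = 1
G(4) = mex{1,0} = 2
G(5) = mex{2,1} = 0
G(6) = mex{0,0} = 1
G(7) = mex{1,1} = 0
G(8) = mex{0,2,0} = 1
G(9) = mex{1,0,1,0} = 2
G(10) = mex{2,1,0,1,0} = 3
G(11) = mex{3,0,1,0,1} = 2
G(12) = mex{2,1,2,1,0} = 3
G(13) = mex{3,2,0,2,1} = 4
G(14) = mex{4,3,1,0,2} = 5
G(15) = mex{5,2,0,1,0} = 3
G(16) = mex{3,3,1,0,1} = 2
G(17) = mex{2,4,2,1,0} = 3
G(18) = mex{3,5,3,2,1} = 0
P-positions are exactly the n with G(n) = 0.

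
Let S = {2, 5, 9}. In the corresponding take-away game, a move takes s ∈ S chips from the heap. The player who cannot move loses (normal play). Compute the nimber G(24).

n :  0  1  2  3  4  5  6  7  8  9 10 11 12 13 14 15 16 17 18 19 20 21 22 23 24
G :  0  0  1  1  0  2  1  0  0  1  1  0  2  1  0  0  1  1  0  2  1  0  0  1  1

1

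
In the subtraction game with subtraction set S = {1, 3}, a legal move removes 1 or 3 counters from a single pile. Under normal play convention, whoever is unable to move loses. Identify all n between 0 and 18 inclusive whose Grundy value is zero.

n :  0  1  2  3  4  5  6  7  8  9 10 11 12 13 14 15 16 17 18
G :  0  1  0  1  0  1  0  1  0  1  0  1  0  1  0  1  0  1  0
P-positions are exactly the n with G(n) = 0.

0, 2, 4, 6, 8, 10, 12, 14, 16, 18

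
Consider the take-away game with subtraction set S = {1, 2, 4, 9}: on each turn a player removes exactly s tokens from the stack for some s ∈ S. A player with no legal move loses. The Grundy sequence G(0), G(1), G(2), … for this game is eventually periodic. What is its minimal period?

11

G(0) = 0
G(1) = mex{0} = 1
G(2) = mex{1,0} = 2
G(3) = mex{2,1} = 0
G(4) = mex{0,2,0} = 1
G(5) = mex{1,0,1} = 2
G(6) = mex{2,1,2} = 0
G(7) = mex{0,2,0} = 1
G(8) = mex{1,0,1} = 2
G(9) = mex{2,1,2,0} = 3
G(10) = mex{3,2,0,1} = 4
G(11) = mex{4,3,1,2} = 0
G(12) = mex{0,4,2,0} = 1
G(13) = mex{1,0,3,1} = 2
G(14) = mex{2,1,4,2} = 0
G(15) = mex{0,2,0,0} = 1
G(16) = mex{1,0,1,1} = 2
G(17) = mex{2,1,2,2} = 0
G(18) = mex{0,2,0,3} = 1
G(19) = mex{1,0,1,4} = 2
G(20) = mex{2,1,2,0} = 3
G(21) = mex{3,2,0,1} = 4
G(22) = mex{4,3,1,2} = 0
G(23) = mex{0,4,2,0} = 1
G(n+11) = G(n) holds for n = 0,…,8 (a full window of length max(S) = 9), so the sequence is purely periodic with period 11.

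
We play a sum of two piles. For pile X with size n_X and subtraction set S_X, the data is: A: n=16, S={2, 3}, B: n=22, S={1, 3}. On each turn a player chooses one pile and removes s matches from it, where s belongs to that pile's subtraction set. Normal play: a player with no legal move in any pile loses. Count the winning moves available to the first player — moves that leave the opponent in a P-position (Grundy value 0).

0

Pile A, S = {2, 3}:
n :  0  1  2  3  4  5  6  7  8  9 10 11 12 13 14 15 16
G :  0  0  1  1  2  0  0  1  1  2  0  0  1  1  2  0  0
G_A(16) = 0.
Pile B, S = {1, 3}:
G(0) = 0
G(1) = mex{0} = 1
G(2) = mex{1} = 0
G(3) = mex{0,0} = 1
G(4) = mex{1,1} = 0
G(5) = mex{0,0} = 1
G(6) = mex{1,1} = 0
G(7) = mex{0,0} = 1
G(8) = mex{1,1} = 0
G(9) = mex{0,0} = 1
G(10) = mex{1,1} = 0
G(11) = mex{0,0} = 1
G(12) = mex{1,1} = 0
G(13) = mex{0,0} = 1
G(14) = mex{1,1} = 0
G(15) = mex{0,0} = 1
G(16) = mex{1,1} = 0
G(17) = mex{0,0} = 1
G(18) = mex{1,1} = 0
G(19) = mex{0,0} = 1
G(20) = mex{1,1} = 0
G(21) = mex{0,0} = 1
G(22) = mex{1,1} = 0
G_B(22) = 0.
Combined Grundy value = 0 ⊕ 0 = 0.
A winning move leaves total XOR = 0, i.e. changes one component's Grundy value g to g ⊕ X where X is the current total.
Pile A: target g' = 0⊕0 = 0, but every legal move changes the Grundy value (mex property), so 0 moves.
Pile B: target g' = 0⊕0 = 0, but every legal move changes the Grundy value (mex property), so 0 moves.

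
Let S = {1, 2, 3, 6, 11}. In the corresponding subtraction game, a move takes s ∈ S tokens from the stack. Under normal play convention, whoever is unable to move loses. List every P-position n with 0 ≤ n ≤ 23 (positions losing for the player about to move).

0, 4, 8, 12, 16, 20

n :  0  1  2  3  4  5  6  7  8  9 10 11 12 13 14 15 16 17 18 19 20 21 22 23
G :  0  1  2  3  0  1  2  3  0  1  2  3  0  1  2  3  0  1  2  3  0  1  2  3
P-positions are exactly the n with G(n) = 0.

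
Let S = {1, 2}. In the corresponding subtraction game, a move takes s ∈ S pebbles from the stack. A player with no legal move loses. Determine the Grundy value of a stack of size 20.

G(0) = 0
G(1) = mex{0} = 1
G(2) = mex{1,0} = 2
G(3) = mex{2,1} = 0
G(4) = mex{0,2} = 1
G(5) = mex{1,0} = 2
G(6) = mex{2,1} = 0
G(7) = mex{0,2} = 1
G(8) = mex{1,0} = 2
G(9) = mex{2,1} = 0
G(10) = mex{0,2} = 1
G(11) = mex{1,0} = 2
G(12) = mex{2,1} = 0
G(13) = mex{0,2} = 1
G(14) = mex{1,0} = 2
G(15) = mex{2,1} = 0
G(16) = mex{0,2} = 1
G(17) = mex{1,0} = 2
G(18) = mex{2,1} = 0
G(19) = mex{0,2} = 1
G(20) = mex{1,0} = 2

2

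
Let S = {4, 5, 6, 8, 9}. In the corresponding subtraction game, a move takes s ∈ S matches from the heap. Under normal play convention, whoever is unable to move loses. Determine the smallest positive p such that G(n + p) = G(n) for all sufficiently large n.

13

G(0) = 0
G(1) = mex{} = 0
G(2) = mex{} = 0
G(3) = mex{} = 0
G(4) = mex{0} = 1
G(5) = mex{0,0} = 1
G(6) = mex{0,0,0} = 1
G(7) = mex{0,0,0} = 1
G(8) = mex{1,0,0,0} = 2
G(9) = mex{1,1,0,0,0} = 2
G(10) = mex{1,1,1,0,0} = 2
G(11) = mex{1,1,1,0,0} = 2
G(12) = mex{2,1,1,1,0} = 3
G(13) = mex{2,2,1,1,1} = 0
G(14) = mex{2,2,2,1,1} = 0
G(15) = mex{2,2,2,1,1} = 0
G(16) = mex{3,2,2,2,1} = 0
G(17) = mex{0,3,2,2,2} = 1
G(18) = mex{0,0,3,2,2} = 1
G(19) = mex{0,0,0,2,2} = 1
G(20) = mex{0,0,0,3,2} = 1
G(21) = mex{1,0,0,0,3} = 2
G(22) = mex{1,1,0,0,0} = 2
G(23) = mex{1,1,1,0,0} = 2
G(24) = mex{1,1,1,0,0} = 2
G(25) = mex{2,1,1,1,0} = 3
G(26) = mex{2,2,1,1,1} = 0
G(27) = mex{2,2,2,1,1} = 0
G(n+13) = G(n) holds for n = 0,…,8 (a full window of length max(S) = 9), so the sequence is purely periodic with period 13.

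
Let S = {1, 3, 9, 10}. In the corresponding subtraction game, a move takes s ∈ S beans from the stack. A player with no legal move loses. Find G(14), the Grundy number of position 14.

G(0) = 0
G(1) = mex{0} = 1
G(2) = mex{1} = 0
G(3) = mex{0,0} = 1
G(4) = mex{1,1} = 0
G(5) = mex{0,0} = 1
G(6) = mex{1,1} = 0
G(7) = mex{0,0} = 1
G(8) = mex{1,1} = 0
G(9) = mex{0,0,0} = 1
G(10) = mex{1,1,1,0} = 2
G(11) = mex{2,0,0,1} = 3
G(12) = mex{3,1,1,0} = 2
G(13) = mex{2,2,0,1} = 3
G(14) = mex{3,3,1,0} = 2

2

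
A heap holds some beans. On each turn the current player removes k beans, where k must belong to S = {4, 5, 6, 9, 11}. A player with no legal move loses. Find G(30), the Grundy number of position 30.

G(0) = 0
G(1) = mex{} = 0
G(2) = mex{} = 0
G(3) = mex{} = 0
G(4) = mex{0} = 1
G(5) = mex{0,0} = 1
G(6) = mex{0,0,0} = 1
G(7) = mex{0,0,0} = 1
G(8) = mex{1,0,0} = 2
G(9) = mex{1,1,0,0} = 2
G(10) = mex{1,1,1,0} = 2
G(11) = mex{1,1,1,0,0} = 2
G(12) = mex{2,1,1,0,0} = 3
G(13) = mex{2,2,1,1,0} = 3
G(14) = mex{2,2,2,1,0} = 3
G(15) = mex{2,2,2,1,1} = 0
G(16) = mex{3,2,2,1,1} = 0
G(17) = mex{3,3,2,2,1} = 0
G(18) = mex{3,3,3,2,1} = 0
G(19) = mex{0,3,3,2,2} = 1
G(20) = mex{0,0,3,2,2} = 1
G(21) = mex{0,0,0,3,2} = 1
G(22) = mex{0,0,0,3,2} = 1
G(23) = mex{1,0,0,3,3} = 2
G(24) = mex{1,1,0,0,3} = 2
G(25) = mex{1,1,1,0,3} = 2
G(26) = mex{1,1,1,0,0} = 2
G(27) = mex{2,1,1,0,0} = 3
G(28) = mex{2,2,1,1,0} = 3
G(29) = mex{2,2,2,1,0} = 3
G(30) = mex{2,2,2,1,1} = 0

0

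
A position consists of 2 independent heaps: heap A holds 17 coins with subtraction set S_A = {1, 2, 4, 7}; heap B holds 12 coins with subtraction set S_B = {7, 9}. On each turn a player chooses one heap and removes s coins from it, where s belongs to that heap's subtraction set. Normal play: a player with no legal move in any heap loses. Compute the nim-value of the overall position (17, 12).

Heap A, S = {1, 2, 4, 7}:
G(0) = 0
G(1) = mex{0} = 1
G(2) = mex{1,0} = 2
G(3) = mex{2,1} = 0
G(4) = mex{0,2,0} = 1
G(5) = mex{1,0,1} = 2
G(6) = mex{2,1,2} = 0
G(7) = mex{0,2,0,0} = 1
G(8) = mex{1,0,1,1} = 2
G(9) = mex{2,1,2,2} = 0
G(10) = mex{0,2,0,0} = 1
G(11) = mex{1,0,1,1} = 2
G(12) = mex{2,1,2,2} = 0
G(13) = mex{0,2,0,0} = 1
G(14) = mex{1,0,1,1} = 2
G(15) = mex{2,1,2,2} = 0
G(16) = mex{0,2,0,0} = 1
G(17) = mex{1,0,1,1} = 2
G_A(17) = 2.
Heap B, S = {7, 9}:
n :  0  1  2  3  4  5  6  7  8  9 10 11 12
G :  0  0  0  0  0  0  0  1  1  1  1  1  1
G_B(12) = 1.
Combined Grundy value = 2 ⊕ 1 = 3.

3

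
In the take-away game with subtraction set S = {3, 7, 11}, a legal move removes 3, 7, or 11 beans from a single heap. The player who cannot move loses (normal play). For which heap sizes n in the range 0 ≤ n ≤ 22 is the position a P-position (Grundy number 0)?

G(0) = 0
G(1) = mex{} = 0
G(2) = mex{} = 0
G(3) = mex{0} = 1
G(4) = mex{0} = 1
G(5) = mex{0} = 1
G(6) = mex{1} = 0
G(7) = mex{1,0} = 2
G(8) = mex{1,0} = 2
G(9) = mex{0,0} = 1
G(10) = mex{2,1} = 0
G(11) = mex{2,1,0} = 3
G(12) = mex{1,1,0} = 2
G(13) = mex{0,0,0} = 1
G(14) = mex{3,2,1} = 0
G(15) = mex{2,2,1} = 0
G(16) = mex{1,1,1} = 0
G(17) = mex{0,0,0} = 1
G(18) = mex{0,3,2} = 1
G(19) = mex{0,2,2} = 1
G(20) = mex{1,1,1} = 0
G(21) = mex{1,0,0} = 2
G(22) = mex{1,0,3} = 2
P-positions are exactly the n with G(n) = 0.

0, 1, 2, 6, 10, 14, 15, 16, 20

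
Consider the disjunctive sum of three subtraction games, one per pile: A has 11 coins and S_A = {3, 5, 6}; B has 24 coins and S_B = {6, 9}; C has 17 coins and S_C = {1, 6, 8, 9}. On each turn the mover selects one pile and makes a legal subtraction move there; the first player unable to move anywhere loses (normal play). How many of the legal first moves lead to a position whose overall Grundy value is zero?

4

Pile A, S = {3, 5, 6}:
n :  0  1  2  3  4  5  6  7  8  9 10 11
G :  0  0  0  1  1  1  2  2  2  0  0  0
G_A(11) = 0.
Pile B, S = {6, 9}:
n :  0  1  2  3  4  5  6  7  8  9 10 11 12 13 14 15 16 17 18 19 20 21 22 23 24
G :  0  0  0  0  0  0  1  1  1  1  1  1  2  2  2  0  0  0  0  0  0  1  1  1  1
G_B(24) = 1.
Pile C, S = {1, 6, 8, 9}:
G(0) = 0
G(1) = mex{0} = 1
G(2) = mex{1} = 0
G(3) = mex{0} = 1
G(4) = mex{1} = 0
G(5) = mex{0} = 1
G(6) = mex{1,0} = 2
G(7) = mex{2,1} = 0
G(8) = mex{0,0,0} = 1
G(9) = mex{1,1,1,0} = 2
G(10) = mex{2,0,0,1} = 3
G(11) = mex{3,1,1,0} = 2
G(12) = mex{2,2,0,1} = 3
G(13) = mex{3,0,1,0} = 2
G(14) = mex{2,1,2,1} = 0
G(15) = mex{0,2,0,2} = 1
G(16) = mex{1,3,1,0} = 2
G(17) = mex{2,2,2,1} = 0
G_C(17) = 0.
Combined Grundy value = 0 ⊕ 1 ⊕ 0 = 1.
A winning move leaves total XOR = 0, i.e. changes one component's Grundy value g to g ⊕ X where X is the current total.
Pile A: need g' = 0⊕1 = 1. Options: 11−3→G=2, 11−5→G=2, 11−6→G=1. Hits: 1.
Pile B: need g' = 1⊕1 = 0. Options: 24−6→G=0, 24−9→G=0. Hits: 2.
Pile C: need g' = 0⊕1 = 1. Options: 17−1→G=2, 17−6→G=2, 17−8→G=2, 17−9→G=1. Hits: 1.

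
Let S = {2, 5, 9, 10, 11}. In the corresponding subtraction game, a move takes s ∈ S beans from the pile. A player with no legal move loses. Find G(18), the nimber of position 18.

2

n :  0  1  2  3  4  5  6  7  8  9 10 11 12 13 14 15 16 17 18
G :  0  0  1  1  0  2  1  0  0  1  1  2  2  3  3  4  4  3  2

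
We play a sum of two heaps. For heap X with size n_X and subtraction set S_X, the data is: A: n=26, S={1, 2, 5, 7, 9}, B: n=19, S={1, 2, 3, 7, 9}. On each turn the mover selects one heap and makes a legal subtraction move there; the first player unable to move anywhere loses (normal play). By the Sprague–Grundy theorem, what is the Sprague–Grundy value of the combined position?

Heap A, S = {1, 2, 5, 7, 9}:
n :  0  1  2  3  4  5  6  7  8  9 10 11 12 13 14 15 16 17 18 19 20 21 22 23 24 25 26
G :  0  1  2  0  1  2  0  1  2  3  4  5  3  4  0  1  2  0  1  2  0  1  2  3  4  5  3
G_A(26) = 3.
Heap B, S = {1, 2, 3, 7, 9}:
G(0) = 0
G(1) = mex{0} = 1
G(2) = mex{1,0} = 2
G(3) = mex{2,1,0} = 3
G(4) = mex{3,2,1} = 0
G(5) = mex{0,3,2} = 1
G(6) = mex{1,0,3} = 2
G(7) = mex{2,1,0,0} = 3
G(8) = mex{3,2,1,1} = 0
G(9) = mex{0,3,2,2,0} = 1
G(10) = mex{1,0,3,3,1} = 2
G(11) = mex{2,1,0,0,2} = 3
G(12) = mex{3,2,1,1,3} = 0
G(13) = mex{0,3,2,2,0} = 1
G(14) = mex{1,0,3,3,1} = 2
G(15) = mex{2,1,0,0,2} = 3
G(16) = mex{3,2,1,1,3} = 0
G(17) = mex{0,3,2,2,0} = 1
G(18) = mex{1,0,3,3,1} = 2
G(19) = mex{2,1,0,0,2} = 3
G_B(19) = 3.
Combined Grundy value = 3 ⊕ 3 = 0.

0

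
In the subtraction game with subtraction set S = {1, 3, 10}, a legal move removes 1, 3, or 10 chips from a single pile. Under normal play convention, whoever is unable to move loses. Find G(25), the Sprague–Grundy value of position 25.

2

n :  0  1  2  3  4  5  6  7  8  9 10 11 12 13 14 15 16 17 18 19 20 21 22 23 24 25
G :  0  1  0  1  0  1  0  1  0  1  2  3  2  0  1  0  1  0  1  0  1  0  1  2  3  2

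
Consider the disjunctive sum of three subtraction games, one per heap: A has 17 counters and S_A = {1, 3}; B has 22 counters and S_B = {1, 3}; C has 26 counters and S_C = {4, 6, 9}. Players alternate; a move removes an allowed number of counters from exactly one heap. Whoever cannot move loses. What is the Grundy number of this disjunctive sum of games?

Heap A, S = {1, 3}:
G(0) = 0
G(1) = mex{0} = 1
G(2) = mex{1} = 0
G(3) = mex{0,0} = 1
G(4) = mex{1,1} = 0
G(5) = mex{0,0} = 1
G(6) = mex{1,1} = 0
G(7) = mex{0,0} = 1
G(8) = mex{1,1} = 0
G(9) = mex{0,0} = 1
G(10) = mex{1,1} = 0
G(11) = mex{0,0} = 1
G(12) = mex{1,1} = 0
G(13) = mex{0,0} = 1
G(14) = mex{1,1} = 0
G(15) = mex{0,0} = 1
G(16) = mex{1,1} = 0
G(17) = mex{0,0} = 1
G_A(17) = 1.
Heap B, S = {1, 3}:
G(0) = 0
G(1) = mex{0} = 1
G(2) = mex{1} = 0
G(3) = mex{0,0} = 1
G(4) = mex{1,1} = 0
G(5) = mex{0,0} = 1
G(6) = mex{1,1} = 0
G(7) = mex{0,0} = 1
G(8) = mex{1,1} = 0
G(9) = mex{0,0} = 1
G(10) = mex{1,1} = 0
G(11) = mex{0,0} = 1
G(12) = mex{1,1} = 0
G(13) = mex{0,0} = 1
G(14) = mex{1,1} = 0
G(15) = mex{0,0} = 1
G(16) = mex{1,1} = 0
G(17) = mex{0,0} = 1
G(18) = mex{1,1} = 0
G(19) = mex{0,0} = 1
G(20) = mex{1,1} = 0
G(21) = mex{0,0} = 1
G(22) = mex{1,1} = 0
G_B(22) = 0.
Heap C, S = {4, 6, 9}:
G(0) = 0
G(1) = mex{} = 0
G(2) = mex{} = 0
G(3) = mex{} = 0
G(4) = mex{0} = 1
G(5) = mex{0} = 1
G(6) = mex{0,0} = 1
G(7) = mex{0,0} = 1
G(8) = mex{1,0} = 2
G(9) = mex{1,0,0} = 2
G(10) = mex{1,1,0} = 2
G(11) = mex{1,1,0} = 2
G(12) = mex{2,1,0} = 3
G(13) = mex{2,1,1} = 0
G(14) = mex{2,2,1} = 0
G(15) = mex{2,2,1} = 0
G(16) = mex{3,2,1} = 0
G(17) = mex{0,2,2} = 1
G(18) = mex{0,3,2} = 1
G(19) = mex{0,0,2} = 1
G(20) = mex{0,0,2} = 1
G(21) = mex{1,0,3} = 2
G(22) = mex{1,0,0} = 2
G(23) = mex{1,1,0} = 2
G(24) = mex{1,1,0} = 2
G(25) = mex{2,1,0} = 3
G(26) = mex{2,1,1} = 0
G_C(26) = 0.
Combined Grundy value = 1 ⊕ 0 ⊕ 0 = 1.

1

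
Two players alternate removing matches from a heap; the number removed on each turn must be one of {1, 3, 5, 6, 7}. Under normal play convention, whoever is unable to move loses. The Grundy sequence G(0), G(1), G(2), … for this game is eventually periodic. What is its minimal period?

12

n :  0  1  2  3  4  5  6  7  8  9 10 11 12 13 14 15 16 17 18 19 20 21 22 23 24 25
G :  0  1  0  1  0  1  2  3  2  3  2  3  0  1  0  1  0  1  2  3  2  3  2  3  0  1
G(n+12) = G(n) holds for n = 0,…,6 (a full window of length max(S) = 7), so the sequence is purely periodic with period 12.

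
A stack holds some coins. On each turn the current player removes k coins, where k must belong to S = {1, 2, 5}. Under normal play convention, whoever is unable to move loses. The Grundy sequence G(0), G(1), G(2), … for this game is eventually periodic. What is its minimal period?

n :  0  1  2  3  4  5  6  7  8  9 10 11 12 13 14
G :  0  1  2  0  1  2  0  1  2  0  1  2  0  1  2
G(n+3) = G(n) holds for n = 0,…,4 (a full window of length max(S) = 5), so the sequence is purely periodic with period 3.

3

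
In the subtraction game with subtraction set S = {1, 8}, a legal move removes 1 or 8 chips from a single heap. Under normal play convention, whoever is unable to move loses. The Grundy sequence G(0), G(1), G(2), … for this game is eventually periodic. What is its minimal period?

9

G(0) = 0
G(1) = mex{0} = 1
G(2) = mex{1} = 0
G(3) = mex{0} = 1
G(4) = mex{1} = 0
G(5) = mex{0} = 1
G(6) = mex{1} = 0
G(7) = mex{0} = 1
G(8) = mex{1,0} = 2
G(9) = mex{2,1} = 0
G(10) = mex{0,0} = 1
G(11) = mex{1,1} = 0
G(12) = mex{0,0} = 1
G(13) = mex{1,1} = 0
G(14) = mex{0,0} = 1
G(15) = mex{1,1} = 0
G(16) = mex{0,2} = 1
G(17) = mex{1,0} = 2
G(18) = mex{2,1} = 0
G(19) = mex{0,0} = 1
G(n+9) = G(n) holds for n = 0,…,7 (a full window of length max(S) = 8), so the sequence is purely periodic with period 9.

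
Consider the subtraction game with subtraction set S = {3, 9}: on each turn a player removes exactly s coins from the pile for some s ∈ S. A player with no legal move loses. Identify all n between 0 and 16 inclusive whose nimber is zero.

0, 1, 2, 6, 7, 8, 12, 13, 14

G(0) = 0
G(1) = mex{} = 0
G(2) = mex{} = 0
G(3) = mex{0} = 1
G(4) = mex{0} = 1
G(5) = mex{0} = 1
G(6) = mex{1} = 0
G(7) = mex{1} = 0
G(8) = mex{1} = 0
G(9) = mex{0,0} = 1
G(10) = mex{0,0} = 1
G(11) = mex{0,0} = 1
G(12) = mex{1,1} = 0
G(13) = mex{1,1} = 0
G(14) = mex{1,1} = 0
G(15) = mex{0,0} = 1
G(16) = mex{0,0} = 1
P-positions are exactly the n with G(n) = 0.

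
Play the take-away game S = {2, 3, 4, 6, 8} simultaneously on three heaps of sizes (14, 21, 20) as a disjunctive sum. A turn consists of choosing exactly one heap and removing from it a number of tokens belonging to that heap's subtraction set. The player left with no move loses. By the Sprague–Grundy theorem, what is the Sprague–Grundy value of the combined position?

All heaps use S = {2, 3, 4, 6, 8}:
G(0) = 0
G(1) = mex{} = 0
G(2) = mex{0} = 1
G(3) = mex{0,0} = 1
G(4) = mex{1,0,0} = 2
G(5) = mex{1,1,0} = 2
G(6) = mex{2,1,1,0} = 3
G(7) = mex{2,2,1,0} = 3
G(8) = mex{3,2,2,1,0} = 4
G(9) = mex{3,3,2,1,0} = 4
G(10) = mex{4,3,3,2,1} = 0
G(11) = mex{4,4,3,2,1} = 0
G(12) = mex{0,4,4,3,2} = 1
G(13) = mex{0,0,4,3,2} = 1
G(14) = mex{1,0,0,4,3} = 2
G(15) = mex{1,1,0,4,3} = 2
G(16) = mex{2,1,1,0,4} = 3
G(17) = mex{2,2,1,0,4} = 3
G(18) = mex{3,2,2,1,0} = 4
G(19) = mex{3,3,2,1,0} = 4
G(20) = mex{4,3,3,2,1} = 0
G(21) = mex{4,4,3,2,1} = 0
Heap A: G(14) = 2.
Heap B: G(21) = 0.
Heap C: G(20) = 0.
Combined Grundy value = 2 ⊕ 0 ⊕ 0 = 2.

2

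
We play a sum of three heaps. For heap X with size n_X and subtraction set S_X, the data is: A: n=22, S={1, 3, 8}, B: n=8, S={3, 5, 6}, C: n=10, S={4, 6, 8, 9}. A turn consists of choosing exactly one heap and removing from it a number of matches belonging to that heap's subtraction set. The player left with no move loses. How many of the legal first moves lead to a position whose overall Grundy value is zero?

Heap A, S = {1, 3, 8}:
n :  0  1  2  3  4  5  6  7  8  9 10 11 12 13 14 15 16 17 18 19 20 21 22
G :  0  1  0  1  0  1  0  1  2  3  2  0  1  0  1  0  1  0  1  2  3  2  0
G_A(22) = 0.
Heap B, S = {3, 5, 6}:
n : 0 1 2 3 4 5 6 7 8
G : 0 0 0 1 1 1 2 2 2
G_B(8) = 2.
Heap C, S = {4, 6, 8, 9}:
G(0) = 0
G(1) = mex{} = 0
G(2) = mex{} = 0
G(3) = mex{} = 0
G(4) = mex{0} = 1
G(5) = mex{0} = 1
G(6) = mex{0,0} = 1
G(7) = mex{0,0} = 1
G(8) = mex{1,0,0} = 2
G(9) = mex{1,0,0,0} = 2
G(10) = mex{1,1,0,0} = 2
G_C(10) = 2.
Combined Grundy value = 0 ⊕ 2 ⊕ 2 = 0.
A winning move leaves total XOR = 0, i.e. changes one component's Grundy value g to g ⊕ X where X is the current total.
Heap A: target g' = 0⊕0 = 0, but every legal move changes the Grundy value (mex property), so 0 moves.
Heap B: target g' = 2⊕0 = 2, but every legal move changes the Grundy value (mex property), so 0 moves.
Heap C: target g' = 2⊕0 = 2, but every legal move changes the Grundy value (mex property), so 0 moves.

0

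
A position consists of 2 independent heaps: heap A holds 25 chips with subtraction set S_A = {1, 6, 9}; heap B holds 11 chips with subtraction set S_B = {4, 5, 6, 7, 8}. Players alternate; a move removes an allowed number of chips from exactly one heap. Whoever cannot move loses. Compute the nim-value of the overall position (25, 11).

Heap A, S = {1, 6, 9}:
G(0) = 0
G(1) = mex{0} = 1
G(2) = mex{1} = 0
G(3) = mex{0} = 1
G(4) = mex{1} = 0
G(5) = mex{0} = 1
G(6) = mex{1,0} = 2
G(7) = mex{2,1} = 0
G(8) = mex{0,0} = 1
G(9) = mex{1,1,0} = 2
G(10) = mex{2,0,1} = 3
G(11) = mex{3,1,0} = 2
G(12) = mex{2,2,1} = 0
G(13) = mex{0,0,0} = 1
G(14) = mex{1,1,1} = 0
G(15) = mex{0,2,2} = 1
G(16) = mex{1,3,0} = 2
G(17) = mex{2,2,1} = 0
G(18) = mex{0,0,2} = 1
G(19) = mex{1,1,3} = 0
G(20) = mex{0,0,2} = 1
G(21) = mex{1,1,0} = 2
G(22) = mex{2,2,1} = 0
G(23) = mex{0,0,0} = 1
G(24) = mex{1,1,1} = 0
G(25) = mex{0,0,2} = 1
G_A(25) = 1.
Heap B, S = {4, 5, 6, 7, 8}:
n :  0  1  2  3  4  5  6  7  8  9 10 11
G :  0  0  0  0  1  1  1  1  2  2  2  2
G_B(11) = 2.
Combined Grundy value = 1 ⊕ 2 = 3.

3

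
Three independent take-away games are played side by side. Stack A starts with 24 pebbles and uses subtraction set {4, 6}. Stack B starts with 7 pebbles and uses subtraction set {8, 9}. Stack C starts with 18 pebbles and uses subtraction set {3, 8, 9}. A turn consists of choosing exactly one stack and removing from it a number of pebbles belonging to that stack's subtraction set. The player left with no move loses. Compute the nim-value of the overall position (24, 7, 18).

Stack A, S = {4, 6}:
n :  0  1  2  3  4  5  6  7  8  9 10 11 12 13 14 15 16 17 18 19 20 21 22 23 24
G :  0  0  0  0  1  1  1  1  2  2  0  0  0  0  1  1  1  1  2  2  0  0  0  0  1
G_A(24) = 1.
Stack B, S = {8, 9}:
G(0) = 0
G(1) = mex{} = 0
G(2) = mex{} = 0
G(3) = mex{} = 0
G(4) = mex{} = 0
G(5) = mex{} = 0
G(6) = mex{} = 0
G(7) = mex{} = 0
G_B(7) = 0.
Stack C, S = {3, 8, 9}:
n :  0  1  2  3  4  5  6  7  8  9 10 11 12 13 14 15 16 17 18
G :  0  0  0  1  1  1  0  0  2  1  1  3  0  0  2  1  1  0  0
G_C(18) = 0.
Combined Grundy value = 1 ⊕ 0 ⊕ 0 = 1.

1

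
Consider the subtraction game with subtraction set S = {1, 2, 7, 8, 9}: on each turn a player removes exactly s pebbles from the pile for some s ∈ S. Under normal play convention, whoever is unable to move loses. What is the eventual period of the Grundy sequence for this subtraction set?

16

n :  0  1  2  3  4  5  6  7  8  9 10 11 12 13 14 15 16 17 18 19 20 21 22 23 24 25 26 27 28 29 30 31 32 33
G :  0  1  2  0  1  2  0  1  2  3  4  5  3  4  5  3  0  1  2  0  1  2  0  1  2  3  4  5  3  4  5  3  0  1
G(n+16) = G(n) holds for n = 0,…,8 (a full window of length max(S) = 9), so the sequence is purely periodic with period 16.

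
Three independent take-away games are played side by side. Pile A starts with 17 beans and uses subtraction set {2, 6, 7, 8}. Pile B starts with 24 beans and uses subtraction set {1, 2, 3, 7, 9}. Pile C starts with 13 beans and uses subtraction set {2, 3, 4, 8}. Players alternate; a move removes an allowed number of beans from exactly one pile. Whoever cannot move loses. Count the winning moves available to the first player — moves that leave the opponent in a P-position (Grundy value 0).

4

Pile A, S = {2, 6, 7, 8}:
G(0) = 0
G(1) = mex{} = 0
G(2) = mex{0} = 1
G(3) = mex{0} = 1
G(4) = mex{1} = 0
G(5) = mex{1} = 0
G(6) = mex{0,0} = 1
G(7) = mex{0,0,0} = 1
G(8) = mex{1,1,0,0} = 2
G(9) = mex{1,1,1,0} = 2
G(10) = mex{2,0,1,1} = 3
G(11) = mex{2,0,0,1} = 3
G(12) = mex{3,1,0,0} = 2
G(13) = mex{3,1,1,0} = 2
G(14) = mex{2,2,1,1} = 0
G(15) = mex{2,2,2,1} = 0
G(16) = mex{0,3,2,2} = 1
G(17) = mex{0,3,3,2} = 1
G_A(17) = 1.
Pile B, S = {1, 2, 3, 7, 9}:
n :  0  1  2  3  4  5  6  7  8  9 10 11 12 13 14 15 16 17 18 19 20 21 22 23 24
G :  0  1  2  3  0  1  2  3  0  1  2  3  0  1  2  3  0  1  2  3  0  1  2  3  0
G_B(24) = 0.
Pile C, S = {2, 3, 4, 8}:
G(0) = 0
G(1) = mex{} = 0
G(2) = mex{0} = 1
G(3) = mex{0,0} = 1
G(4) = mex{1,0,0} = 2
G(5) = mex{1,1,0} = 2
G(6) = mex{2,1,1} = 0
G(7) = mex{2,2,1} = 0
G(8) = mex{0,2,2,0} = 1
G(9) = mex{0,0,2,0} = 1
G(10) = mex{1,0,0,1} = 2
G(11) = mex{1,1,0,1} = 2
G(12) = mex{2,1,1,2} = 0
G(13) = mex{2,2,1,2} = 0
G_C(13) = 0.
Combined Grundy value = 1 ⊕ 0 ⊕ 0 = 1.
A winning move leaves total XOR = 0, i.e. changes one component's Grundy value g to g ⊕ X where X is the current total.
Pile A: need g' = 1⊕1 = 0. Options: 17−2→G=0, 17−6→G=3, 17−7→G=3, 17−8→G=2. Hits: 1.
Pile B: need g' = 0⊕1 = 1. Options: 24−1→G=3, 24−2→G=2, 24−3→G=1, 24−7→G=1, 24−9→G=3. Hits: 2.
Pile C: need g' = 0⊕1 = 1. Options: 13−2→G=2, 13−3→G=2, 13−4→G=1, 13−8→G=2. Hits: 1.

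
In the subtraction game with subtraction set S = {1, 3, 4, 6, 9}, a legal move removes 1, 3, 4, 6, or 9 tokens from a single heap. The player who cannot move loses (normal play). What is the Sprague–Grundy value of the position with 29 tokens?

G(0) = 0
G(1) = mex{0} = 1
G(2) = mex{1} = 0
G(3) = mex{0,0} = 1
G(4) = mex{1,1,0} = 2
G(5) = mex{2,0,1} = 3
G(6) = mex{3,1,0,0} = 2
G(7) = mex{2,2,1,1} = 0
G(8) = mex{0,3,2,0} = 1
G(9) = mex{1,2,3,1,0} = 4
G(10) = mex{4,0,2,2,1} = 3
G(11) = mex{3,1,0,3,0} = 2
G(12) = mex{2,4,1,2,1} = 0
G(13) = mex{0,3,4,0,2} = 1
G(14) = mex{1,2,3,1,3} = 0
G(15) = mex{0,0,2,4,2} = 1
G(16) = mex{1,1,0,3,0} = 2
G(17) = mex{2,0,1,2,1} = 3
G(18) = mex{3,1,0,0,4} = 2
G(19) = mex{2,2,1,1,3} = 0
G(20) = mex{0,3,2,0,2} = 1
G(21) = mex{1,2,3,1,0} = 4
G(22) = mex{4,0,2,2,1} = 3
G(23) = mex{3,1,0,3,0} = 2
G(24) = mex{2,4,1,2,1} = 0
G(25) = mex{0,3,4,0,2} = 1
G(26) = mex{1,2,3,1,3} = 0
G(27) = mex{0,0,2,4,2} = 1
G(28) = mex{1,1,0,3,0} = 2
G(29) = mex{2,0,1,2,1} = 3

3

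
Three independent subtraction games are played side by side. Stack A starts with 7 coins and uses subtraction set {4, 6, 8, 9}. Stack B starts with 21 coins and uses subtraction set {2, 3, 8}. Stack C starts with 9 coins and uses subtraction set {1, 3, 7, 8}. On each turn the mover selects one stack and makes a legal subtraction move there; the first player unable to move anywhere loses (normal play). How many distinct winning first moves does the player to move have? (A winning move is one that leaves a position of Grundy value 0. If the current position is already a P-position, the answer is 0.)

Stack A, S = {4, 6, 8, 9}:
G(0) = 0
G(1) = mex{} = 0
G(2) = mex{} = 0
G(3) = mex{} = 0
G(4) = mex{0} = 1
G(5) = mex{0} = 1
G(6) = mex{0,0} = 1
G(7) = mex{0,0} = 1
G_A(7) = 1.
Stack B, S = {2, 3, 8}:
G(0) = 0
G(1) = mex{} = 0
G(2) = mex{0} = 1
G(3) = mex{0,0} = 1
G(4) = mex{1,0} = 2
G(5) = mex{1,1} = 0
G(6) = mex{2,1} = 0
G(7) = mex{0,2} = 1
G(8) = mex{0,0,0} = 1
G(9) = mex{1,0,0} = 2
G(10) = mex{1,1,1} = 0
G(11) = mex{2,1,1} = 0
G(12) = mex{0,2,2} = 1
G(13) = mex{0,0,0} = 1
G(14) = mex{1,0,0} = 2
G(15) = mex{1,1,1} = 0
G(16) = mex{2,1,1} = 0
G(17) = mex{0,2,2} = 1
G(18) = mex{0,0,0} = 1
G(19) = mex{1,0,0} = 2
G(20) = mex{1,1,1} = 0
G(21) = mex{2,1,1} = 0
G_B(21) = 0.
Stack C, S = {1, 3, 7, 8}:
n : 0 1 2 3 4 5 6 7 8 9
G : 0 1 0 1 0 1 0 1 2 3
G_C(9) = 3.
Combined Grundy value = 1 ⊕ 0 ⊕ 3 = 2.
A winning move leaves total XOR = 0, i.e. changes one component's Grundy value g to g ⊕ X where X is the current total.
Stack A: need g' = 1⊕2 = 3. Options: 7−4→G=0, 7−6→G=0. Hits: 0.
Stack B: need g' = 0⊕2 = 2. Options: 21−2→G=2, 21−3→G=1, 21−8→G=1. Hits: 1.
Stack C: need g' = 3⊕2 = 1. Options: 9−1→G=2, 9−3→G=0, 9−7→G=0, 9−8→G=1. Hits: 1.

2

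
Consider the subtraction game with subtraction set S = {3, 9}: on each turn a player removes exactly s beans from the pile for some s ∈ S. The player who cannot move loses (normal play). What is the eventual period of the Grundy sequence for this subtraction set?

G(0) = 0
G(1) = mex{} = 0
G(2) = mex{} = 0
G(3) = mex{0} = 1
G(4) = mex{0} = 1
G(5) = mex{0} = 1
G(6) = mex{1} = 0
G(7) = mex{1} = 0
G(8) = mex{1} = 0
G(9) = mex{0,0} = 1
G(10) = mex{0,0} = 1
G(11) = mex{0,0} = 1
G(12) = mex{1,1} = 0
G(13) = mex{1,1} = 0
G(14) = mex{1,1} = 0
G(15) = mex{0,0} = 1
G(16) = mex{0,0} = 1
G(n+6) = G(n) holds for n = 0,…,8 (a full window of length max(S) = 9), so the sequence is purely periodic with period 6.

6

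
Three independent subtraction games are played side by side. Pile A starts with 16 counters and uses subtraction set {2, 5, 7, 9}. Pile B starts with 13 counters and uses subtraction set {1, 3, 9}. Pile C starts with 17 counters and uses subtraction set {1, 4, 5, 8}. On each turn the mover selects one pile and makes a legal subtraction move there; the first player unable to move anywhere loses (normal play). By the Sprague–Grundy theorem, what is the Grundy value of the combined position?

Pile A, S = {2, 5, 7, 9}:
n :  0  1  2  3  4  5  6  7  8  9 10 11 12 13 14 15 16
G :  0  0  1  1  0  2  1  3  2  2  3  3  0  4  1  0  0
G_A(16) = 0.
Pile B, S = {1, 3, 9}:
G(0) = 0
G(1) = mex{0} = 1
G(2) = mex{1} = 0
G(3) = mex{0,0} = 1
G(4) = mex{1,1} = 0
G(5) = mex{0,0} = 1
G(6) = mex{1,1} = 0
G(7) = mex{0,0} = 1
G(8) = mex{1,1} = 0
G(9) = mex{0,0,0} = 1
G(10) = mex{1,1,1} = 0
G(11) = mex{0,0,0} = 1
G(12) = mex{1,1,1} = 0
G(13) = mex{0,0,0} = 1
G_B(13) = 1.
Pile C, S = {1, 4, 5, 8}:
G(0) = 0
G(1) = mex{0} = 1
G(2) = mex{1} = 0
G(3) = mex{0} = 1
G(4) = mex{1,0} = 2
G(5) = mex{2,1,0} = 3
G(6) = mex{3,0,1} = 2
G(7) = mex{2,1,0} = 3
G(8) = mex{3,2,1,0} = 4
G(9) = mex{4,3,2,1} = 0
G(10) = mex{0,2,3,0} = 1
G(11) = mex{1,3,2,1} = 0
G(12) = mex{0,4,3,2} = 1
G(13) = mex{1,0,4,3} = 2
G(14) = mex{2,1,0,2} = 3
G(15) = mex{3,0,1,3} = 2
G(16) = mex{2,1,0,4} = 3
G(17) = mex{3,2,1,0} = 4
G_C(17) = 4.
Combined Grundy value = 0 ⊕ 1 ⊕ 4 = 5.

5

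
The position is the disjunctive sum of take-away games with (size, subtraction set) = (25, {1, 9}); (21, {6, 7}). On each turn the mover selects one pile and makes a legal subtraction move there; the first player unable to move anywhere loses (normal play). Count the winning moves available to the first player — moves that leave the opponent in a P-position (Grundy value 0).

0

Pile A, S = {1, 9}:
n :  0  1  2  3  4  5  6  7  8  9 10 11 12 13 14 15 16 17 18 19 20 21 22 23 24 25
G :  0  1  0  1  0  1  0  1  0  1  0  1  0  1  0  1  0  1  0  1  0  1  0  1  0  1
G_A(25) = 1.
Pile B, S = {6, 7}:
G(0) = 0
G(1) = mex{} = 0
G(2) = mex{} = 0
G(3) = mex{} = 0
G(4) = mex{} = 0
G(5) = mex{} = 0
G(6) = mex{0} = 1
G(7) = mex{0,0} = 1
G(8) = mex{0,0} = 1
G(9) = mex{0,0} = 1
G(10) = mex{0,0} = 1
G(11) = mex{0,0} = 1
G(12) = mex{1,0} = 2
G(13) = mex{1,1} = 0
G(14) = mex{1,1} = 0
G(15) = mex{1,1} = 0
G(16) = mex{1,1} = 0
G(17) = mex{1,1} = 0
G(18) = mex{2,1} = 0
G(19) = mex{0,2} = 1
G(20) = mex{0,0} = 1
G(21) = mex{0,0} = 1
G_B(21) = 1.
Combined Grundy value = 1 ⊕ 1 = 0.
A winning move leaves total XOR = 0, i.e. changes one component's Grundy value g to g ⊕ X where X is the current total.
Pile A: target g' = 1⊕0 = 1, but every legal move changes the Grundy value (mex property), so 0 moves.
Pile B: target g' = 1⊕0 = 1, but every legal move changes the Grundy value (mex property), so 0 moves.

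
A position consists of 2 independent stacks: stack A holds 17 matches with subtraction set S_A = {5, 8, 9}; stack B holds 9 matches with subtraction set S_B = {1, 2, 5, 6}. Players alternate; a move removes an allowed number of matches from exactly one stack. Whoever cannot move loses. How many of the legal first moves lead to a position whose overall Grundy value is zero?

Stack A, S = {5, 8, 9}:
n :  0  1  2  3  4  5  6  7  8  9 10 11 12 13 14 15 16 17
G :  0  0  0  0  0  1  1  1  1  1  2  2  2  2  0  0  0  0
G_A(17) = 0.
Stack B, S = {1, 2, 5, 6}:
n : 0 1 2 3 4 5 6 7 8 9
G : 0 1 2 0 1 2 3 0 1 2
G_B(9) = 2.
Combined Grundy value = 0 ⊕ 2 = 2.
A winning move leaves total XOR = 0, i.e. changes one component's Grundy value g to g ⊕ X where X is the current total.
Stack A: need g' = 0⊕2 = 2. Options: 17−5→G=2, 17−8→G=1, 17−9→G=1. Hits: 1.
Stack B: need g' = 2⊕2 = 0. Options: 9−1→G=1, 9−2→G=0, 9−5→G=1, 9−6→G=0. Hits: 2.

3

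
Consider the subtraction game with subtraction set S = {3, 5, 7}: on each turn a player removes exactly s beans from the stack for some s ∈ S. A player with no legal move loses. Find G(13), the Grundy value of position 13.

n :  0  1  2  3  4  5  6  7  8  9 10 11 12 13
G :  0  0  0  1  1  1  2  2  2  3  0  0  0  1

1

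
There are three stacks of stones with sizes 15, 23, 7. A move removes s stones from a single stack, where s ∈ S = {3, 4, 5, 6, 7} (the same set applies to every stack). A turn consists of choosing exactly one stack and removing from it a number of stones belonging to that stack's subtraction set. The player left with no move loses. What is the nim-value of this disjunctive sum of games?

2

All stacks use S = {3, 4, 5, 6, 7}:
n :  0  1  2  3  4  5  6  7  8  9 10 11 12 13 14 15 16 17 18 19 20 21 22 23
G :  0  0  0  1  1  1  2  2  2  3  0  0  0  1  1  1  2  2  2  3  0  0  0  1
Stack A: G(15) = 1.
Stack B: G(23) = 1.
Stack C: G(7) = 2.
Combined Grundy value = 1 ⊕ 1 ⊕ 2 = 2.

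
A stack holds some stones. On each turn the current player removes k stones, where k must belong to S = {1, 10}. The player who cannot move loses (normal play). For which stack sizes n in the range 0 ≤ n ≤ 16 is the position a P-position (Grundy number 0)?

0, 2, 4, 6, 8, 11, 13, 15

G(0) = 0
G(1) = mex{0} = 1
G(2) = mex{1} = 0
G(3) = mex{0} = 1
G(4) = mex{1} = 0
G(5) = mex{0} = 1
G(6) = mex{1} = 0
G(7) = mex{0} = 1
G(8) = mex{1} = 0
G(9) = mex{0} = 1
G(10) = mex{1,0} = 2
G(11) = mex{2,1} = 0
G(12) = mex{0,0} = 1
G(13) = mex{1,1} = 0
G(14) = mex{0,0} = 1
G(15) = mex{1,1} = 0
G(16) = mex{0,0} = 1
P-positions are exactly the n with G(n) = 0.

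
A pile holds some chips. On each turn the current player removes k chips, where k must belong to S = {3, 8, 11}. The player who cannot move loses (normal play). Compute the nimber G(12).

G(0) = 0
G(1) = mex{} = 0
G(2) = mex{} = 0
G(3) = mex{0} = 1
G(4) = mex{0} = 1
G(5) = mex{0} = 1
G(6) = mex{1} = 0
G(7) = mex{1} = 0
G(8) = mex{1,0} = 2
G(9) = mex{0,0} = 1
G(10) = mex{0,0} = 1
G(11) = mex{2,1,0} = 3
G(12) = mex{1,1,0} = 2

2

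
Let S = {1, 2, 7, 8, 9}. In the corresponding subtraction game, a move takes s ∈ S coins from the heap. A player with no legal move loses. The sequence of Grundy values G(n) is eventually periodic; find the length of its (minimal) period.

n :  0  1  2  3  4  5  6  7  8  9 10 11 12 13 14 15 16 17 18 19 20 21 22 23 24 25 26 27 28 29 30 31 32 33
G :  0  1  2  0  1  2  0  1  2  3  4  5  3  4  5  3  0  1  2  0  1  2  0  1  2  3  4  5  3  4  5  3  0  1
G(n+16) = G(n) holds for n = 0,…,8 (a full window of length max(S) = 9), so the sequence is purely periodic with period 16.

16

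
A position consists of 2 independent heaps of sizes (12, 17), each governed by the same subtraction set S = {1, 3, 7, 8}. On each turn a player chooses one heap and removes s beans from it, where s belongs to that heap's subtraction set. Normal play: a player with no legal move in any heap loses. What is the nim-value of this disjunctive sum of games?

2

All heaps use S = {1, 3, 7, 8}:
G(0) = 0
G(1) = mex{0} = 1
G(2) = mex{1} = 0
G(3) = mex{0,0} = 1
G(4) = mex{1,1} = 0
G(5) = mex{0,0} = 1
G(6) = mex{1,1} = 0
G(7) = mex{0,0,0} = 1
G(8) = mex{1,1,1,0} = 2
G(9) = mex{2,0,0,1} = 3
G(10) = mex{3,1,1,0} = 2
G(11) = mex{2,2,0,1} = 3
G(12) = mex{3,3,1,0} = 2
G(13) = mex{2,2,0,1} = 3
G(14) = mex{3,3,1,0} = 2
G(15) = mex{2,2,2,1} = 0
G(16) = mex{0,3,3,2} = 1
G(17) = mex{1,2,2,3} = 0
Heap A: G(12) = 2.
Heap B: G(17) = 0.
Combined Grundy value = 2 ⊕ 0 = 2.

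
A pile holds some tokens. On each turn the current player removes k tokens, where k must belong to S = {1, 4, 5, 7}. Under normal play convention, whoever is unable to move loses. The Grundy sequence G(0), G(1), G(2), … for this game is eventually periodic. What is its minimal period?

8

G(0) = 0
G(1) = mex{0} = 1
G(2) = mex{1} = 0
G(3) = mex{0} = 1
G(4) = mex{1,0} = 2
G(5) = mex{2,1,0} = 3
G(6) = mex{3,0,1} = 2
G(7) = mex{2,1,0,0} = 3
G(8) = mex{3,2,1,1} = 0
G(9) = mex{0,3,2,0} = 1
G(10) = mex{1,2,3,1} = 0
G(11) = mex{0,3,2,2} = 1
G(12) = mex{1,0,3,3} = 2
G(13) = mex{2,1,0,2} = 3
G(14) = mex{3,0,1,3} = 2
G(15) = mex{2,1,0,0} = 3
G(16) = mex{3,2,1,1} = 0
G(17) = mex{0,3,2,0} = 1
G(n+8) = G(n) holds for n = 0,…,6 (a full window of length max(S) = 7), so the sequence is purely periodic with period 8.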